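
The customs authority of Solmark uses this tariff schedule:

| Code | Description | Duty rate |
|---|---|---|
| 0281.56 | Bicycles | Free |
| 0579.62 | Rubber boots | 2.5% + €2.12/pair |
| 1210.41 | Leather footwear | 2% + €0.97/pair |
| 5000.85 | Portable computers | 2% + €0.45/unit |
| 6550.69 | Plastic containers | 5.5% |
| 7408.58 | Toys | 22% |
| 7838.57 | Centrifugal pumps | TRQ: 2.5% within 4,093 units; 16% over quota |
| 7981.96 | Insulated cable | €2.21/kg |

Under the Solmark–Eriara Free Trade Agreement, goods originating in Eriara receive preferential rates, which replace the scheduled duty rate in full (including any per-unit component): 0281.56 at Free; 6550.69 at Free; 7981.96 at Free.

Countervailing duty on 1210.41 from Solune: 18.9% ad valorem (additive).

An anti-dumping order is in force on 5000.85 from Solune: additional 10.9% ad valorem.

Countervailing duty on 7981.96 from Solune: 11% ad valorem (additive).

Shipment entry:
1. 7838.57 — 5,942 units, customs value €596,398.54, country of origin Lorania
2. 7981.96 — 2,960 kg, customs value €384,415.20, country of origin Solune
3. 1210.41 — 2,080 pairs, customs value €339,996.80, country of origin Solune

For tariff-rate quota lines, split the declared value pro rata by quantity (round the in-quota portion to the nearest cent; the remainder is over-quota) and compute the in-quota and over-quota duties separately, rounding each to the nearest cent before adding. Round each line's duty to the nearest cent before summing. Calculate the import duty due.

Line 1 (7838.57, Lorania, 5,942 units, €596,398.54):
Code 7838.57 is under a tariff-rate quota (threshold 4,093 units). In-quota: 4,093 units at 2.5%; over-quota: 1,849 units at 16%.
Pro-rata value split: in-quota = €596,398.54 × 4,093/5,942 = €410,814.41; over-quota = €596,398.54 − €410,814.41 = €185,584.13.
In-quota duty = €410,814.41 × 2.5% = €10,270.36. Over-quota duty = €185,584.13 × 16% = €29,693.46.
Line duty = €10,270.36 + €29,693.46 = €39,963.82.
Line 2 (7981.96, Solune, 2,960 kg, €384,415.20):
Base rate for 7981.96 is €2.21/kg.
7981.96 has an FTA preferential rate, but origin Solune is not Eriara; base rate stands.
Additional duty on 7981.96 from Solune: +11% ad valorem. Applied ad valorem rate = 11%.
Duty = €384,415.20 × 11% + 2,960 × €2.21 = €48,827.27.
Line 3 (1210.41, Solune, 2,080 pairs, €339,996.80):
Base rate for 1210.41 is 2% + €0.97/pair.
Additional duty on 1210.41 from Solune: +18.9%. Applied ad valorem rate: 2% + 18.9% = 20.9%.
Duty = €339,996.80 × 20.9% + 2,080 × €0.97 = €73,076.93.
Total = €39,963.82 + €48,827.27 + €73,076.93 = €161,868.02.

€161,868.02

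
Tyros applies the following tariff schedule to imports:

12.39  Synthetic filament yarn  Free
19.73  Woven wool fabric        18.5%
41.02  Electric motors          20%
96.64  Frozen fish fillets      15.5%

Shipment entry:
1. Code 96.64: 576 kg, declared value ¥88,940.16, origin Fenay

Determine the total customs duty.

¥13,785.72

Line 1 (96.64, Fenay, 576 kg, ¥88,940.16):
Base rate for 96.64 is 15.5%.
Duty = ¥88,940.16 × 15.5% = ¥13,785.72.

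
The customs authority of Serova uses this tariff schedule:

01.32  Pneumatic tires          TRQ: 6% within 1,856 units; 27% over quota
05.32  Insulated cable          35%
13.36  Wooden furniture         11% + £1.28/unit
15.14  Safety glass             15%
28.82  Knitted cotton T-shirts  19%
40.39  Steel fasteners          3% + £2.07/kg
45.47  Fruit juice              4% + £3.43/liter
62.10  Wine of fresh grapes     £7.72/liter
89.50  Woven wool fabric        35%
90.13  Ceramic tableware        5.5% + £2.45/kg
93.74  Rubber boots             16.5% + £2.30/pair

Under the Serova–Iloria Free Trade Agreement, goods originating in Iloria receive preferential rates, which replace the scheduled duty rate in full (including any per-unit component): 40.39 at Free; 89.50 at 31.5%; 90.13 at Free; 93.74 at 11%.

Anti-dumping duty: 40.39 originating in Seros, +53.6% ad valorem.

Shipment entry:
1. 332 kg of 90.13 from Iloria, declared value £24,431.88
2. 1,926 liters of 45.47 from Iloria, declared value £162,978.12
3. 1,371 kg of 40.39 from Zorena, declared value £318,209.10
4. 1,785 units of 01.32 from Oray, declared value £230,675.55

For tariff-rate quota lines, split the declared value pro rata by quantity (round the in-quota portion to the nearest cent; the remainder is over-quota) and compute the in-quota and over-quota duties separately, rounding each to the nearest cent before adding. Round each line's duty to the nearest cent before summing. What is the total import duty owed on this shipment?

Line 1 (90.13, Iloria, 332 kg, £24,431.88):
Base rate for 90.13 is 5.5% + £2.45/kg.
Origin Iloria qualifies under the Serova–Iloria agreement and 90.13 is covered: preferential rate Free applies instead.
Duty = £24,431.88 × 0% = £0.00.
Line 2 (45.47, Iloria, 1,926 liters, £162,978.12):
Base rate for 45.47 is 4% + £3.43/liter.
Origin Iloria is the FTA partner but 45.47 is not on the preference list; base rate stands.
Duty = £162,978.12 × 4% + 1,926 × £3.43 = £13,125.30.
Line 3 (40.39, Zorena, 1,371 kg, £318,209.10):
Base rate for 40.39 is 3% + £2.07/kg.
40.39 has an FTA preferential rate, but origin Zorena is not Iloria; base rate stands.
The additional-duty order on 40.39 targets Seros, not Zorena; it does not apply.
Duty = £318,209.10 × 3% + 1,371 × £2.07 = £12,384.24.
Line 4 (01.32, Oray, 1,785 units, £230,675.55):
Code 01.32 is under a tariff-rate quota (threshold 1,856 units). Quantity 1,785 units is within the quota, so the in-quota rate 6% applies to the full value.
Duty = £230,675.55 × 6% = £13,840.53.
Total = £0.00 + £13,125.30 + £12,384.24 + £13,840.53 = £39,350.07.

£39,350.07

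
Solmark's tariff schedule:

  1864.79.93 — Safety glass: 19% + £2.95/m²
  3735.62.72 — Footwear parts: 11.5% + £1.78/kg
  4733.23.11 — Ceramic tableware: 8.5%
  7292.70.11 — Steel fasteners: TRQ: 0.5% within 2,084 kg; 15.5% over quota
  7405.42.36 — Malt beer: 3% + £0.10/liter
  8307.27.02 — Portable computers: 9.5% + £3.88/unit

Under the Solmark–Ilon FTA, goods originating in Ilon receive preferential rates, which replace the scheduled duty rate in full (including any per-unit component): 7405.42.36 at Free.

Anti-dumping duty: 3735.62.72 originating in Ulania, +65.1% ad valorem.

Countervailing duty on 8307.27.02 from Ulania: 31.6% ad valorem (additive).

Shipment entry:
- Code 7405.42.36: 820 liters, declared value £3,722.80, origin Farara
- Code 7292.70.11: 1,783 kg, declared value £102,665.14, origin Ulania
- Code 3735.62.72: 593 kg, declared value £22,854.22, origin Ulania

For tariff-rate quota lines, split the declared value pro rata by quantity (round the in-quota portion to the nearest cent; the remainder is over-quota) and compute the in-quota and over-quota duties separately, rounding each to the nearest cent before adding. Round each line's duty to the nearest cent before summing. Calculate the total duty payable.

£19,268.88

Line 1 (7405.42.36, Farara, 820 liters, £3,722.80):
Base rate for 7405.42.36 is 3% + £0.10/liter.
7405.42.36 has an FTA preferential rate, but origin Farara is not Ilon; base rate stands.
Duty = £3,722.80 × 3% + 820 × £0.10 = £193.68.
Line 2 (7292.70.11, Ulania, 1,783 kg, £102,665.14):
Code 7292.70.11 is under a tariff-rate quota (threshold 2,084 kg). Quantity 1,783 kg is within the quota, so the in-quota rate 0.5% applies to the full value.
Duty = £102,665.14 × 0.5% = £513.33.
Line 3 (3735.62.72, Ulania, 593 kg, £22,854.22):
Base rate for 3735.62.72 is 11.5% + £1.78/kg.
Additional duty on 3735.62.72 from Ulania: +65.1%. Applied ad valorem rate: 11.5% + 65.1% = 76.6%.
Duty = £22,854.22 × 76.6% + 593 × £1.78 = £18,561.87.
Total = £193.68 + £513.33 + £18,561.87 = £19,268.88.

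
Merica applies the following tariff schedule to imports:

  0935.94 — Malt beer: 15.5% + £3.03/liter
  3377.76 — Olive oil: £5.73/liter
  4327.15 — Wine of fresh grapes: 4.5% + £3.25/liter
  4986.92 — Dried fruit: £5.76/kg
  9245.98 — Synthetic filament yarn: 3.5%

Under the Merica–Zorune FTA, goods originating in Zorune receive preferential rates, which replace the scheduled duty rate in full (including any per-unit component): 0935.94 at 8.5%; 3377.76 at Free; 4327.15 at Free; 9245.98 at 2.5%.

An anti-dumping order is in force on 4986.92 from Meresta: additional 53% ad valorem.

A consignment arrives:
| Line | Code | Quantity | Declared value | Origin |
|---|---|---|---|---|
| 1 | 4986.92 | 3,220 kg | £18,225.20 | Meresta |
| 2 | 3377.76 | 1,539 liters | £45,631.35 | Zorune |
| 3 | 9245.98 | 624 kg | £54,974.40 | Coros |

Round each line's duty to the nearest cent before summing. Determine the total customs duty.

Line 1 (4986.92, Meresta, 3,220 kg, £18,225.20):
Base rate for 4986.92 is £5.76/kg.
Additional duty on 4986.92 from Meresta: +53% ad valorem. Applied ad valorem rate = 53%.
Duty = £18,225.20 × 53% + 3,220 × £5.76 = £28,206.56.
Line 2 (3377.76, Zorune, 1,539 liters, £45,631.35):
Base rate for 3377.76 is £5.73/liter.
Origin Zorune qualifies under the Merica–Zorune agreement and 3377.76 is covered: preferential rate Free applies instead.
Duty = £45,631.35 × 0% = £0.00.
Line 3 (9245.98, Coros, 624 kg, £54,974.40):
Base rate for 9245.98 is 3.5%.
9245.98 has an FTA preferential rate, but origin Coros is not Zorune; base rate stands.
Duty = £54,974.40 × 3.5% = £1,924.10.
Total = £28,206.56 + £0.00 + £1,924.10 = £30,130.66.

£30,130.66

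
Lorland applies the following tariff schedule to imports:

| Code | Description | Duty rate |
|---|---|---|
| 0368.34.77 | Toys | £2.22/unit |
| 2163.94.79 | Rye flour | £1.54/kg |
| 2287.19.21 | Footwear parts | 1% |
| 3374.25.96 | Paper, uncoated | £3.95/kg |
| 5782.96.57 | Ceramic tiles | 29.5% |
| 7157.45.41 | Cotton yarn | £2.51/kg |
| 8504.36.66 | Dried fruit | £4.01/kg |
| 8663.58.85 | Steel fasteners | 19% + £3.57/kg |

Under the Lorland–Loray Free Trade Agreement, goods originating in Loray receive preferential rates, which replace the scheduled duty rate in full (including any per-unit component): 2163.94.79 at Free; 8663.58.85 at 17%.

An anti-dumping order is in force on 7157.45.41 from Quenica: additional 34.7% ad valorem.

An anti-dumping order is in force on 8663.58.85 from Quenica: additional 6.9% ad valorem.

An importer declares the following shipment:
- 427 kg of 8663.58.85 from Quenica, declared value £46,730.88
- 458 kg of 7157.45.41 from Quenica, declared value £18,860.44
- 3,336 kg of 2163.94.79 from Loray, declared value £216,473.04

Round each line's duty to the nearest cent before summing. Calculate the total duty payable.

£21,321.84

Line 1 (8663.58.85, Quenica, 427 kg, £46,730.88):
Base rate for 8663.58.85 is 19% + £3.57/kg.
8663.58.85 has an FTA preferential rate, but origin Quenica is not Loray; base rate stands.
Additional duty on 8663.58.85 from Quenica: +6.9%. Applied ad valorem rate: 19% + 6.9% = 25.9%.
Duty = £46,730.88 × 25.9% + 427 × £3.57 = £13,627.69.
Line 2 (7157.45.41, Quenica, 458 kg, £18,860.44):
Base rate for 7157.45.41 is £2.51/kg.
Additional duty on 7157.45.41 from Quenica: +34.7% ad valorem. Applied ad valorem rate = 34.7%.
Duty = £18,860.44 × 34.7% + 458 × £2.51 = £7,694.15.
Line 3 (2163.94.79, Loray, 3,336 kg, £216,473.04):
Base rate for 2163.94.79 is £1.54/kg.
Origin Loray qualifies under the Lorland–Loray agreement and 2163.94.79 is covered: preferential rate Free applies instead.
Duty = £216,473.04 × 0% = £0.00.
Total = £13,627.69 + £7,694.15 + £0.00 = £21,321.84.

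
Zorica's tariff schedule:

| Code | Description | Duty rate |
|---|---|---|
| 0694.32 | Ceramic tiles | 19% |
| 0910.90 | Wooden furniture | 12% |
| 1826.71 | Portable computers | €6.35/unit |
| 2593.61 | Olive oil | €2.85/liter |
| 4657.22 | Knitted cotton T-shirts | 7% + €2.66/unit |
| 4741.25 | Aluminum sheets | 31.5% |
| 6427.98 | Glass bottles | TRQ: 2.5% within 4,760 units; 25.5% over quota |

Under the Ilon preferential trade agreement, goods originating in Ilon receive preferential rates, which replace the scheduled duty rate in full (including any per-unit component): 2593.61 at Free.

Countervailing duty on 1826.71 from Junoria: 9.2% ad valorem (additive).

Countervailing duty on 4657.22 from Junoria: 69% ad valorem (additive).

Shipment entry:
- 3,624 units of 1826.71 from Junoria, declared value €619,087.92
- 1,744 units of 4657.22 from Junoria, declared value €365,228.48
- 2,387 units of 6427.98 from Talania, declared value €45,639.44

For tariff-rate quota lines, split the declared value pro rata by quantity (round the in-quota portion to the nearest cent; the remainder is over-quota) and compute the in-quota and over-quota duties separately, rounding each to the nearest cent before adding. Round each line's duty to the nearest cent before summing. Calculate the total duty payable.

€363,322.16

Line 1 (1826.71, Junoria, 3,624 units, €619,087.92):
Base rate for 1826.71 is €6.35/unit.
Additional duty on 1826.71 from Junoria: +9.2% ad valorem. Applied ad valorem rate = 9.2%.
Duty = €619,087.92 × 9.2% + 3,624 × €6.35 = €79,968.49.
Line 2 (4657.22, Junoria, 1,744 units, €365,228.48):
Base rate for 4657.22 is 7% + €2.66/unit.
Additional duty on 4657.22 from Junoria: +69%. Applied ad valorem rate: 7% + 69% = 76%.
Duty = €365,228.48 × 76% + 1,744 × €2.66 = €282,212.68.
Line 3 (6427.98, Talania, 2,387 units, €45,639.44):
Code 6427.98 is under a tariff-rate quota (threshold 4,760 units). Quantity 2,387 units is within the quota, so the in-quota rate 2.5% applies to the full value.
Duty = €45,639.44 × 2.5% = €1,140.99.
Total = €79,968.49 + €282,212.68 + €1,140.99 = €363,322.16.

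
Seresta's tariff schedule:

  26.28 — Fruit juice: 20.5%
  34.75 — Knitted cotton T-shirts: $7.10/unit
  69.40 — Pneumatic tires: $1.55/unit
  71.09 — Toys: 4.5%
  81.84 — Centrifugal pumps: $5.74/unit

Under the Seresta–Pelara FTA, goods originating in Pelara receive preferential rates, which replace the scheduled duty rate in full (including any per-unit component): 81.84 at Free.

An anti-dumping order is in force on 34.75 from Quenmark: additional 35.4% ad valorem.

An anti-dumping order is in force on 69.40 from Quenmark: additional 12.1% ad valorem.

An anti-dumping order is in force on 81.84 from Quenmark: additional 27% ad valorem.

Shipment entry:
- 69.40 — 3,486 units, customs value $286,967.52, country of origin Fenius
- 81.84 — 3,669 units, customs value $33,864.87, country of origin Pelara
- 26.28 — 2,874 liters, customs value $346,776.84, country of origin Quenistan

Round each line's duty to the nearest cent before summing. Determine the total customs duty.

$76,492.55

Line 1 (69.40, Fenius, 3,486 units, $286,967.52):
Base rate for 69.40 is $1.55/unit.
The additional-duty order on 69.40 targets Quenmark, not Fenius; it does not apply.
Duty = 3,486 × $1.55 = $5,403.30.
Line 2 (81.84, Pelara, 3,669 units, $33,864.87):
Base rate for 81.84 is $5.74/unit.
Origin Pelara qualifies under the Seresta–Pelara agreement and 81.84 is covered: preferential rate Free applies instead.
The additional-duty order on 81.84 targets Quenmark, not Pelara; it does not apply.
Duty = $33,864.87 × 0% = $0.00.
Line 3 (26.28, Quenistan, 2,874 liters, $346,776.84):
Base rate for 26.28 is 20.5%.
Duty = $346,776.84 × 20.5% = $71,089.25.
Total = $5,403.30 + $0.00 + $71,089.25 = $76,492.55.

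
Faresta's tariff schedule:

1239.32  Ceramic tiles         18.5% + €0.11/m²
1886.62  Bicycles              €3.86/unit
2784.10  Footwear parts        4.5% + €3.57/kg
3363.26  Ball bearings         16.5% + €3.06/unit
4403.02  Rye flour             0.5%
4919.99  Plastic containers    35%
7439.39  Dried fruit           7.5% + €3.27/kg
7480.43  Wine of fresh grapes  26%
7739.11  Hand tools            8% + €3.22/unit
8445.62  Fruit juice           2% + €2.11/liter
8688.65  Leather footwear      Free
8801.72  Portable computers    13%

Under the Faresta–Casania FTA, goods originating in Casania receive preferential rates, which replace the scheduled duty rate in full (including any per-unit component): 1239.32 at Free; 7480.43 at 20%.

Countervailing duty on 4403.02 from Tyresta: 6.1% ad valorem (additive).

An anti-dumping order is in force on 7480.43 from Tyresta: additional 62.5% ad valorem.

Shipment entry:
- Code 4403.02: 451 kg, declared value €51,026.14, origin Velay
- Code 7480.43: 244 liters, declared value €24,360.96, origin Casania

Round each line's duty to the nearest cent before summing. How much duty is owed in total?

Line 1 (4403.02, Velay, 451 kg, €51,026.14):
Base rate for 4403.02 is 0.5%.
The additional-duty order on 4403.02 targets Tyresta, not Velay; it does not apply.
Duty = €51,026.14 × 0.5% = €255.13.
Line 2 (7480.43, Casania, 244 liters, €24,360.96):
Base rate for 7480.43 is 26%.
Origin Casania qualifies under the Faresta–Casania agreement and 7480.43 is covered: preferential rate 20% applies instead.
The additional-duty order on 7480.43 targets Tyresta, not Casania; it does not apply.
Duty = €24,360.96 × 20% = €4,872.19.
Total = €255.13 + €4,872.19 = €5,127.32.

€5,127.32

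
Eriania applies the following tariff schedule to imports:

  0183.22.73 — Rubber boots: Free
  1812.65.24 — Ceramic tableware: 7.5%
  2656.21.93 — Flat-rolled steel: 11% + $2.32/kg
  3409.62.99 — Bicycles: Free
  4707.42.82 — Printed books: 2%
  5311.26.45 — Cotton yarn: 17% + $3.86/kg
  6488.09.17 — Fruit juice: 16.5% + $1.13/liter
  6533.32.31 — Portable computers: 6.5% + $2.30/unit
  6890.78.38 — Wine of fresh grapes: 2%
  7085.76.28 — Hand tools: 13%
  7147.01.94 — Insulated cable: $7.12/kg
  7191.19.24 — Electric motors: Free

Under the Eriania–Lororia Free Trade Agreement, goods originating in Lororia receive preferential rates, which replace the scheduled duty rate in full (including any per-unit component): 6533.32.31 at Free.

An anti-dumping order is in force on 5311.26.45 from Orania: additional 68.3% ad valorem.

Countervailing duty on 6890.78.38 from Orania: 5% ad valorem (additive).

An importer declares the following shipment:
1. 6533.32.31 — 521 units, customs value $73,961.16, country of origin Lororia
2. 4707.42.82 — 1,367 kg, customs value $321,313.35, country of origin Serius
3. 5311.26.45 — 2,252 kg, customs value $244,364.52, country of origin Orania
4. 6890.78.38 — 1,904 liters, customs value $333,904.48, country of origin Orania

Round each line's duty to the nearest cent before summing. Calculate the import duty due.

$246,935.24

Line 1 (6533.32.31, Lororia, 521 units, $73,961.16):
Base rate for 6533.32.31 is 6.5% + $2.30/unit.
Origin Lororia qualifies under the Eriania–Lororia agreement and 6533.32.31 is covered: preferential rate Free applies instead.
Duty = $73,961.16 × 0% = $0.00.
Line 2 (4707.42.82, Serius, 1,367 kg, $321,313.35):
Base rate for 4707.42.82 is 2%.
Duty = $321,313.35 × 2% = $6,426.27.
Line 3 (5311.26.45, Orania, 2,252 kg, $244,364.52):
Base rate for 5311.26.45 is 17% + $3.86/kg.
Additional duty on 5311.26.45 from Orania: +68.3%. Applied ad valorem rate: 17% + 68.3% = 85.3%.
Duty = $244,364.52 × 85.3% + 2,252 × $3.86 = $217,135.66.
Line 4 (6890.78.38, Orania, 1,904 liters, $333,904.48):
Base rate for 6890.78.38 is 2%.
Additional duty on 6890.78.38 from Orania: +5%. Applied ad valorem rate: 2% + 5% = 7%.
Duty = $333,904.48 × 7% = $23,373.31.
Total = $0.00 + $6,426.27 + $217,135.66 + $23,373.31 = $246,935.24.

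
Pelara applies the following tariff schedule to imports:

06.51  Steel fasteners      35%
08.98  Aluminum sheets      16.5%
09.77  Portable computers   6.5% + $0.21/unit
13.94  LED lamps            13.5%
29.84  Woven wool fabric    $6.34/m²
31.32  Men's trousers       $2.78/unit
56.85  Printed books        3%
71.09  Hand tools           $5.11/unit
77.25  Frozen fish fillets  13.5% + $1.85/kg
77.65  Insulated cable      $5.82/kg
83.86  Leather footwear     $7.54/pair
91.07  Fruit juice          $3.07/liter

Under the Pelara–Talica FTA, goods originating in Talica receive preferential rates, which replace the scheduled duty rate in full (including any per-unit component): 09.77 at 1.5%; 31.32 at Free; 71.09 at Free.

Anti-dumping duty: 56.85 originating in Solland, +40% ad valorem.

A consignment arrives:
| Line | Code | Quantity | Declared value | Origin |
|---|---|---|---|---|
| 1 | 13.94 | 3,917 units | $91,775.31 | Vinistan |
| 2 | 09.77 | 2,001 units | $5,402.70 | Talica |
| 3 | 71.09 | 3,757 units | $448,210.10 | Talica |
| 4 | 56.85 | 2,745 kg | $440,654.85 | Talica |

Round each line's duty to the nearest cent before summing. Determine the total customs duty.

$25,690.36

Line 1 (13.94, Vinistan, 3,917 units, $91,775.31):
Base rate for 13.94 is 13.5%.
Duty = $91,775.31 × 13.5% = $12,389.67.
Line 2 (09.77, Talica, 2,001 units, $5,402.70):
Base rate for 09.77 is 6.5% + $0.21/unit.
Origin Talica qualifies under the Pelara–Talica agreement and 09.77 is covered: preferential rate 1.5% applies instead.
Duty = $5,402.70 × 1.5% = $81.04.
Line 3 (71.09, Talica, 3,757 units, $448,210.10):
Base rate for 71.09 is $5.11/unit.
Origin Talica qualifies under the Pelara–Talica agreement and 71.09 is covered: preferential rate Free applies instead.
Duty = $448,210.10 × 0% = $0.00.
Line 4 (56.85, Talica, 2,745 kg, $440,654.85):
Base rate for 56.85 is 3%.
Origin Talica is the FTA partner but 56.85 is not on the preference list; base rate stands.
The additional-duty order on 56.85 targets Solland, not Talica; it does not apply.
Duty = $440,654.85 × 3% = $13,219.65.
Total = $12,389.67 + $81.04 + $0.00 + $13,219.65 = $25,690.36.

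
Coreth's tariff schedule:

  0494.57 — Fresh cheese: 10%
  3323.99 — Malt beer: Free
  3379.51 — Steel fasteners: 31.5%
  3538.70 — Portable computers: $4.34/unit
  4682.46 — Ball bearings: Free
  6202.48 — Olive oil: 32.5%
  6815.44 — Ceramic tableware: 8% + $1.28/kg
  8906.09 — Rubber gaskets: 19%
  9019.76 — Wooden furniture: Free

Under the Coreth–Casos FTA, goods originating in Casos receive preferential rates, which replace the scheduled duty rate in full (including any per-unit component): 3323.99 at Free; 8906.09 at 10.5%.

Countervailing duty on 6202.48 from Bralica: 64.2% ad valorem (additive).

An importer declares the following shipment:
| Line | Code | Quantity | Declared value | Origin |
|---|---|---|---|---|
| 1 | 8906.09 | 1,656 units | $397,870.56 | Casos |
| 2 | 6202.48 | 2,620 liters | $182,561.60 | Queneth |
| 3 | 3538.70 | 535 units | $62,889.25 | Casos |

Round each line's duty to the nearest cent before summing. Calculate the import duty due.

Line 1 (8906.09, Casos, 1,656 units, $397,870.56):
Base rate for 8906.09 is 19%.
Origin Casos qualifies under the Coreth–Casos agreement and 8906.09 is covered: preferential rate 10.5% applies instead.
Duty = $397,870.56 × 10.5% = $41,776.41.
Line 2 (6202.48, Queneth, 2,620 liters, $182,561.60):
Base rate for 6202.48 is 32.5%.
The additional-duty order on 6202.48 targets Bralica, not Queneth; it does not apply.
Duty = $182,561.60 × 32.5% = $59,332.52.
Line 3 (3538.70, Casos, 535 units, $62,889.25):
Base rate for 3538.70 is $4.34/unit.
Origin Casos is the FTA partner but 3538.70 is not on the preference list; base rate stands.
Duty = 535 × $4.34 = $2,321.90.
Total = $41,776.41 + $59,332.52 + $2,321.90 = $103,430.83.

$103,430.83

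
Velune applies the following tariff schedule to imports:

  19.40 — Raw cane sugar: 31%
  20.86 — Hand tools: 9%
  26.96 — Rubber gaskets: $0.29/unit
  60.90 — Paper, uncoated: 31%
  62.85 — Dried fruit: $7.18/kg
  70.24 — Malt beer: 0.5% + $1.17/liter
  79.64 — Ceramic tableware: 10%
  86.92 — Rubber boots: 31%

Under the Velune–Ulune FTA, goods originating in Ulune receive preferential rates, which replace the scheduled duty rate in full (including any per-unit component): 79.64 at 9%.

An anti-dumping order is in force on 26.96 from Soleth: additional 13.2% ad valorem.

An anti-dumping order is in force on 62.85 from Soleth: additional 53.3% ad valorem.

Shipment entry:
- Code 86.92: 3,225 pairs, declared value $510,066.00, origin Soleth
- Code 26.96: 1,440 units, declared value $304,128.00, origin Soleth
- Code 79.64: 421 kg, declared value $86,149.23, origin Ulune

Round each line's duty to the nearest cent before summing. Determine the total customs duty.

$206,436.39

Line 1 (86.92, Soleth, 3,225 pairs, $510,066.00):
Base rate for 86.92 is 31%.
Duty = $510,066.00 × 31% = $158,120.46.
Line 2 (26.96, Soleth, 1,440 units, $304,128.00):
Base rate for 26.96 is $0.29/unit.
Additional duty on 26.96 from Soleth: +13.2% ad valorem. Applied ad valorem rate = 13.2%.
Duty = $304,128.00 × 13.2% + 1,440 × $0.29 = $40,562.50.
Line 3 (79.64, Ulune, 421 kg, $86,149.23):
Base rate for 79.64 is 10%.
Origin Ulune qualifies under the Velune–Ulune agreement and 79.64 is covered: preferential rate 9% applies instead.
Duty = $86,149.23 × 9% = $7,753.43.
Total = $158,120.46 + $40,562.50 + $7,753.43 = $206,436.39.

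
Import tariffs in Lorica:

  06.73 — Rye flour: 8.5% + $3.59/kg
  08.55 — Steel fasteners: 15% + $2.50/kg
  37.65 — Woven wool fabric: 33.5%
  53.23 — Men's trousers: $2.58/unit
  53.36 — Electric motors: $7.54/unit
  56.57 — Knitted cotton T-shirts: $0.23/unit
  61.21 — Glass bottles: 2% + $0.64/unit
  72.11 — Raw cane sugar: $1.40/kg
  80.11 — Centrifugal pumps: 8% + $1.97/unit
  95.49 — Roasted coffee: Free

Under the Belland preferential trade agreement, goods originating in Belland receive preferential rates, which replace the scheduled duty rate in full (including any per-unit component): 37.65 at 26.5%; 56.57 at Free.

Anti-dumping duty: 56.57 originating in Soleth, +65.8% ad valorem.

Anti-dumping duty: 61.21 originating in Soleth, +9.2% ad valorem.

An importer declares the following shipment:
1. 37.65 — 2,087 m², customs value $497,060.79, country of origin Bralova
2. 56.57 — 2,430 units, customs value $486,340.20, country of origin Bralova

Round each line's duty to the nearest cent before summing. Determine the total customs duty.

$167,074.26

Line 1 (37.65, Bralova, 2,087 m², $497,060.79):
Base rate for 37.65 is 33.5%.
37.65 has an FTA preferential rate, but origin Bralova is not Belland; base rate stands.
Duty = $497,060.79 × 33.5% = $166,515.36.
Line 2 (56.57, Bralova, 2,430 units, $486,340.20):
Base rate for 56.57 is $0.23/unit.
56.57 has an FTA preferential rate, but origin Bralova is not Belland; base rate stands.
The additional-duty order on 56.57 targets Soleth, not Bralova; it does not apply.
Duty = 2,430 × $0.23 = $558.90.
Total = $166,515.36 + $558.90 = $167,074.26.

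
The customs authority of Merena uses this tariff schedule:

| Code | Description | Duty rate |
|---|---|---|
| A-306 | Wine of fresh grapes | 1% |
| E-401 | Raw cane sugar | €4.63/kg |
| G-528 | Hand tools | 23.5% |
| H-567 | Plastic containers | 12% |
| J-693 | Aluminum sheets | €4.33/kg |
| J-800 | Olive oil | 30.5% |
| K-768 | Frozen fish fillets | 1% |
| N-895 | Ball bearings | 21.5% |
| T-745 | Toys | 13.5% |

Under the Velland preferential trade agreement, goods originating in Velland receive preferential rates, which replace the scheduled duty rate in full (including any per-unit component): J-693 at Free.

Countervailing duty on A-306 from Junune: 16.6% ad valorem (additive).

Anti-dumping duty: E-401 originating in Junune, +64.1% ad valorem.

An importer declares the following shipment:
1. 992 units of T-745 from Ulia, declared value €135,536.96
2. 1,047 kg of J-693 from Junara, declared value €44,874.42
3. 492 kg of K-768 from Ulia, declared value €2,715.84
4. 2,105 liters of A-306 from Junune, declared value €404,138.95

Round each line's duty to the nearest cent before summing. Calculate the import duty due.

€93,986.62

Line 1 (T-745, Ulia, 992 units, €135,536.96):
Base rate for T-745 is 13.5%.
Duty = €135,536.96 × 13.5% = €18,297.49.
Line 2 (J-693, Junara, 1,047 kg, €44,874.42):
Base rate for J-693 is €4.33/kg.
J-693 has an FTA preferential rate, but origin Junara is not Velland; base rate stands.
Duty = 1,047 × €4.33 = €4,533.51.
Line 3 (K-768, Ulia, 492 kg, €2,715.84):
Base rate for K-768 is 1%.
Duty = €2,715.84 × 1% = €27.16.
Line 4 (A-306, Junune, 2,105 liters, €404,138.95):
Base rate for A-306 is 1%.
Additional duty on A-306 from Junune: +16.6%. Applied ad valorem rate: 1% + 16.6% = 17.6%.
Duty = €404,138.95 × 17.6% = €71,128.46.
Total = €18,297.49 + €4,533.51 + €27.16 + €71,128.46 = €93,986.62.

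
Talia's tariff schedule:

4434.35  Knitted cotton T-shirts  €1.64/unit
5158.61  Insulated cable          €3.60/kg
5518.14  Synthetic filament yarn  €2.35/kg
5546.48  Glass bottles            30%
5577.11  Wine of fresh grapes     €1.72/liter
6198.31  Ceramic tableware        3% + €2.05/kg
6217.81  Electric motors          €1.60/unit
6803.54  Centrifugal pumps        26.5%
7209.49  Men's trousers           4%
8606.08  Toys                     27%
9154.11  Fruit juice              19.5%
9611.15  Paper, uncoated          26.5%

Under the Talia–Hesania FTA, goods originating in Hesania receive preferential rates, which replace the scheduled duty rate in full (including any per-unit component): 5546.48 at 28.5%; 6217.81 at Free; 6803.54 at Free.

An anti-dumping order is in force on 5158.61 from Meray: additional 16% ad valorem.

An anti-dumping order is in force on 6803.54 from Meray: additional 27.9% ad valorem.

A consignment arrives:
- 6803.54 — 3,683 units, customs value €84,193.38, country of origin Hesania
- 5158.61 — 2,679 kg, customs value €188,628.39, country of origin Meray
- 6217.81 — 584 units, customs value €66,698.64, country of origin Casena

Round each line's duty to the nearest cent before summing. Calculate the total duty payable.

€40,759.34

Line 1 (6803.54, Hesania, 3,683 units, €84,193.38):
Base rate for 6803.54 is 26.5%.
Origin Hesania qualifies under the Talia–Hesania agreement and 6803.54 is covered: preferential rate Free applies instead.
The additional-duty order on 6803.54 targets Meray, not Hesania; it does not apply.
Duty = €84,193.38 × 0% = €0.00.
Line 2 (5158.61, Meray, 2,679 kg, €188,628.39):
Base rate for 5158.61 is €3.60/kg.
Additional duty on 5158.61 from Meray: +16% ad valorem. Applied ad valorem rate = 16%.
Duty = €188,628.39 × 16% + 2,679 × €3.60 = €39,824.94.
Line 3 (6217.81, Casena, 584 units, €66,698.64):
Base rate for 6217.81 is €1.60/unit.
6217.81 has an FTA preferential rate, but origin Casena is not Hesania; base rate stands.
Duty = 584 × €1.60 = €934.40.
Total = €0.00 + €39,824.94 + €934.40 = €40,759.34.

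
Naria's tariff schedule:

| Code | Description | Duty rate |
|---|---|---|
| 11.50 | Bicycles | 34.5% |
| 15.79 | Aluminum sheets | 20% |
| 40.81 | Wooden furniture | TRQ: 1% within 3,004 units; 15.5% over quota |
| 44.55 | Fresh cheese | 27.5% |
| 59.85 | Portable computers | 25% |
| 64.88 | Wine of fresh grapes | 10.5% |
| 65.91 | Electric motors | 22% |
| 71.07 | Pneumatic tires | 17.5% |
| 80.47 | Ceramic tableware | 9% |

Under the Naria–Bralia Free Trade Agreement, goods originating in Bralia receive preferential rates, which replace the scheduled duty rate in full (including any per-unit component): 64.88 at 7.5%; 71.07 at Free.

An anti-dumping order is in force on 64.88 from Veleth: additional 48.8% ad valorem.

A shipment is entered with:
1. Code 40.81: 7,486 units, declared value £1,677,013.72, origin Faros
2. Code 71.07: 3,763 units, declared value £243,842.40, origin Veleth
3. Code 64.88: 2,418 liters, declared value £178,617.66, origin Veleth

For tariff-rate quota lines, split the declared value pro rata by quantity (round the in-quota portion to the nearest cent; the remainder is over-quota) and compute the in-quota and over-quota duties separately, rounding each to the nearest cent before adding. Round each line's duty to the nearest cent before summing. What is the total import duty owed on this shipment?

Line 1 (40.81, Faros, 7,486 units, £1,677,013.72):
Code 40.81 is under a tariff-rate quota (threshold 3,004 units). In-quota: 3,004 units at 1%; over-quota: 4,482 units at 15.5%.
Pro-rata value split: in-quota = £1,677,013.72 × 3,004/7,486 = £672,956.08; over-quota = £1,677,013.72 − £672,956.08 = £1,004,057.64.
In-quota duty = £672,956.08 × 1% = £6,729.56. Over-quota duty = £1,004,057.64 × 15.5% = £155,628.93.
Line duty = £6,729.56 + £155,628.93 = £162,358.49.
Line 2 (71.07, Veleth, 3,763 units, £243,842.40):
Base rate for 71.07 is 17.5%.
71.07 has an FTA preferential rate, but origin Veleth is not Bralia; base rate stands.
Duty = £243,842.40 × 17.5% = £42,672.42.
Line 3 (64.88, Veleth, 2,418 liters, £178,617.66):
Base rate for 64.88 is 10.5%.
64.88 has an FTA preferential rate, but origin Veleth is not Bralia; base rate stands.
Additional duty on 64.88 from Veleth: +48.8%. Applied ad valorem rate: 10.5% + 48.8% = 59.3%.
Duty = £178,617.66 × 59.3% = £105,920.27.
Total = £162,358.49 + £42,672.42 + £105,920.27 = £310,951.18.

£310,951.18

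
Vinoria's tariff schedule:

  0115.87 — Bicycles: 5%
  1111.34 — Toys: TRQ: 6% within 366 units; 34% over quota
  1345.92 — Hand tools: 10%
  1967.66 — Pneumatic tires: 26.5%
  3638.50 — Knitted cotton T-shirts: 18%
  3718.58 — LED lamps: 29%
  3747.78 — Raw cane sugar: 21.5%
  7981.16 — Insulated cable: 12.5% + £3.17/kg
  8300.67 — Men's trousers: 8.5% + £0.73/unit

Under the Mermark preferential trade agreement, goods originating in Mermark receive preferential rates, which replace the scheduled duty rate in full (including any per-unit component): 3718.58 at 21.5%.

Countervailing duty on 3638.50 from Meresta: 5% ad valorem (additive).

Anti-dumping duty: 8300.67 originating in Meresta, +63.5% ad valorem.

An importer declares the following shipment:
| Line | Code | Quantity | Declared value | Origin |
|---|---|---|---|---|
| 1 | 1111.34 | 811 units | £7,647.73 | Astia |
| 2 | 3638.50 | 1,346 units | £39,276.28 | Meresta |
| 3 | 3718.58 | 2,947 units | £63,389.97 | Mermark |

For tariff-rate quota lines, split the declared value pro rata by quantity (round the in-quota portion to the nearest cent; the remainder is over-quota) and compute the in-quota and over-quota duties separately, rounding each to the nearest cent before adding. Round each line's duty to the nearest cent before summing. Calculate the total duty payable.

Line 1 (1111.34, Astia, 811 units, £7,647.73):
Code 1111.34 is under a tariff-rate quota (threshold 366 units). In-quota: 366 units at 6%; over-quota: 445 units at 34%.
Pro-rata value split: in-quota = £7,647.73 × 366/811 = £3,451.38; over-quota = £7,647.73 − £3,451.38 = £4,196.35.
In-quota duty = £3,451.38 × 6% = £207.08. Over-quota duty = £4,196.35 × 34% = £1,426.76.
Line duty = £207.08 + £1,426.76 = £1,633.84.
Line 2 (3638.50, Meresta, 1,346 units, £39,276.28):
Base rate for 3638.50 is 18%.
Additional duty on 3638.50 from Meresta: +5%. Applied ad valorem rate: 18% + 5% = 23%.
Duty = £39,276.28 × 23% = £9,033.54.
Line 3 (3718.58, Mermark, 2,947 units, £63,389.97):
Base rate for 3718.58 is 29%.
Origin Mermark qualifies under the Vinoria–Mermark agreement and 3718.58 is covered: preferential rate 21.5% applies instead.
Duty = £63,389.97 × 21.5% = £13,628.84.
Total = £1,633.84 + £9,033.54 + £13,628.84 = £24,296.22.

£24,296.22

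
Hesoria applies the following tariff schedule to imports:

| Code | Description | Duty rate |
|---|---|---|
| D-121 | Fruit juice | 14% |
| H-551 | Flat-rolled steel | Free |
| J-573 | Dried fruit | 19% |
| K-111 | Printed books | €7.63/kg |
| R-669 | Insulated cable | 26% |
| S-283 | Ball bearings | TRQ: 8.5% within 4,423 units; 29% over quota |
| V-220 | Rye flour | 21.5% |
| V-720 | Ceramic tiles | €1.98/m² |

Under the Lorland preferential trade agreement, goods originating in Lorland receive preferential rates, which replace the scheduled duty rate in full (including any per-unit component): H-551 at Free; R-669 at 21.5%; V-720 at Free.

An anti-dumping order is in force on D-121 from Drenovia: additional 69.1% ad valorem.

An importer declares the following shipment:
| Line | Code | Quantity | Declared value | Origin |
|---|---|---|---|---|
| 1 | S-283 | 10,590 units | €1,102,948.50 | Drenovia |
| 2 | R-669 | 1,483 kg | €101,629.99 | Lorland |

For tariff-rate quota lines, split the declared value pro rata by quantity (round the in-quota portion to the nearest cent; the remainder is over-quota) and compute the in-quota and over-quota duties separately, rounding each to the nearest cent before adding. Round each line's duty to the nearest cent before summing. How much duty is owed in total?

€247,271.14

Line 1 (S-283, Drenovia, 10,590 units, €1,102,948.50):
Code S-283 is under a tariff-rate quota (threshold 4,423 units). In-quota: 4,423 units at 8.5%; over-quota: 6,167 units at 29%.
Pro-rata value split: in-quota = €1,102,948.50 × 4,423/10,590 = €460,655.45; over-quota = €1,102,948.50 − €460,655.45 = €642,293.05.
In-quota duty = €460,655.45 × 8.5% = €39,155.71. Over-quota duty = €642,293.05 × 29% = €186,264.98.
Line duty = €39,155.71 + €186,264.98 = €225,420.69.
Line 2 (R-669, Lorland, 1,483 kg, €101,629.99):
Base rate for R-669 is 26%.
Origin Lorland qualifies under the Hesoria–Lorland agreement and R-669 is covered: preferential rate 21.5% applies instead.
Duty = €101,629.99 × 21.5% = €21,850.45.
Total = €225,420.69 + €21,850.45 = €247,271.14.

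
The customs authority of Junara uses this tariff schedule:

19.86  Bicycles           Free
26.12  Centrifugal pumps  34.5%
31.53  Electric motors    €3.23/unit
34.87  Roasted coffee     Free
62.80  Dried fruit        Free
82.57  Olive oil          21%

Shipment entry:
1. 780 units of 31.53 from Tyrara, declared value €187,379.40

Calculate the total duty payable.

€2,519.40

Line 1 (31.53, Tyrara, 780 units, €187,379.40):
Base rate for 31.53 is €3.23/unit.
Duty = 780 × €3.23 = €2,519.40.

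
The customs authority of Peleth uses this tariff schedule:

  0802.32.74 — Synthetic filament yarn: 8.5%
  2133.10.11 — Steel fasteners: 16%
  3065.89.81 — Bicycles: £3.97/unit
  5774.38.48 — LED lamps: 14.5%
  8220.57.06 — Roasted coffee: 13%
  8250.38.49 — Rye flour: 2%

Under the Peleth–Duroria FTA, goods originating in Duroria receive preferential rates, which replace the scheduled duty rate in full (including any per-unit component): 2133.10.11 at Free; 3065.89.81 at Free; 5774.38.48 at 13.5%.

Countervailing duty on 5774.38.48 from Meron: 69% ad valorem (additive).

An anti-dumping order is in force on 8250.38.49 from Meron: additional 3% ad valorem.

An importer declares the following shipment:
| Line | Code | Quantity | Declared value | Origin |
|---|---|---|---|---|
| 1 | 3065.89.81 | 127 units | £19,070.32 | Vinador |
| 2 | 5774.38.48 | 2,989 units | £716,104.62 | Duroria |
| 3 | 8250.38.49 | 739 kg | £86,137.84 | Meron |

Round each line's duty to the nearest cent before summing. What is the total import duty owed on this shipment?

£101,485.20

Line 1 (3065.89.81, Vinador, 127 units, £19,070.32):
Base rate for 3065.89.81 is £3.97/unit.
3065.89.81 has an FTA preferential rate, but origin Vinador is not Duroria; base rate stands.
Duty = 127 × £3.97 = £504.19.
Line 2 (5774.38.48, Duroria, 2,989 units, £716,104.62):
Base rate for 5774.38.48 is 14.5%.
Origin Duroria qualifies under the Peleth–Duroria agreement and 5774.38.48 is covered: preferential rate 13.5% applies instead.
The additional-duty order on 5774.38.48 targets Meron, not Duroria; it does not apply.
Duty = £716,104.62 × 13.5% = £96,674.12.
Line 3 (8250.38.49, Meron, 739 kg, £86,137.84):
Base rate for 8250.38.49 is 2%.
Additional duty on 8250.38.49 from Meron: +3%. Applied ad valorem rate: 2% + 3% = 5%.
Duty = £86,137.84 × 5% = £4,306.89.
Total = £504.19 + £96,674.12 + £4,306.89 = £101,485.20.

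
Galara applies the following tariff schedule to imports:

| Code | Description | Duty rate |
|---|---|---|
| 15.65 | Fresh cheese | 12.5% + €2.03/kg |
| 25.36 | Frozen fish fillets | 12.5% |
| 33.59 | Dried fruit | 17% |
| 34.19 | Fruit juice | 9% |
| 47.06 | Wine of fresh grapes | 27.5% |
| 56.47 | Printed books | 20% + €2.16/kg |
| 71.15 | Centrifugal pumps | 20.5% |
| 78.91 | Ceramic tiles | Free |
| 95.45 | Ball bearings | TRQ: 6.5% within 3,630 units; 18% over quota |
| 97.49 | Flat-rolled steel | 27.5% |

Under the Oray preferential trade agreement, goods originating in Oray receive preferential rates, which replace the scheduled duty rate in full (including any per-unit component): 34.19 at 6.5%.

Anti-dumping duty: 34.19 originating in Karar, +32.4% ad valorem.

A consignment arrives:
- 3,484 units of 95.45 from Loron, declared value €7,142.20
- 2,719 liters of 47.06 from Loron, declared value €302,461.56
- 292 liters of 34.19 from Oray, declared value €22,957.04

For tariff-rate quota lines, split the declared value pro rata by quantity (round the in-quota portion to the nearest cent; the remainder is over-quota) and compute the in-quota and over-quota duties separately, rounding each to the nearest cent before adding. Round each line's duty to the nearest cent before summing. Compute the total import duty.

Line 1 (95.45, Loron, 3,484 units, €7,142.20):
Code 95.45 is under a tariff-rate quota (threshold 3,630 units). Quantity 3,484 units is within the quota, so the in-quota rate 6.5% applies to the full value.
Duty = €7,142.20 × 6.5% = €464.24.
Line 2 (47.06, Loron, 2,719 liters, €302,461.56):
Base rate for 47.06 is 27.5%.
Duty = €302,461.56 × 27.5% = €83,176.93.
Line 3 (34.19, Oray, 292 liters, €22,957.04):
Base rate for 34.19 is 9%.
Origin Oray qualifies under the Galara–Oray agreement and 34.19 is covered: preferential rate 6.5% applies instead.
The additional-duty order on 34.19 targets Karar, not Oray; it does not apply.
Duty = €22,957.04 × 6.5% = €1,492.21.
Total = €464.24 + €83,176.93 + €1,492.21 = €85,133.38.

€85,133.38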